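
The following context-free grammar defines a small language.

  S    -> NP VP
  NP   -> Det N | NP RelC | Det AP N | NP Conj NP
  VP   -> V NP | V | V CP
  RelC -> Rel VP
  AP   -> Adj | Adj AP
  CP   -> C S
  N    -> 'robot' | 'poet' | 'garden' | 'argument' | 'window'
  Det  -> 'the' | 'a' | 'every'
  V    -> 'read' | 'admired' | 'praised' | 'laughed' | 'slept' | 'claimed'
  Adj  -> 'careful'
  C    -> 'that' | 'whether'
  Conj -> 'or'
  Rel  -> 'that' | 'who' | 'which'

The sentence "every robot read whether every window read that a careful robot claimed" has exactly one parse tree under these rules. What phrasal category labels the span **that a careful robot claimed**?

S
  NP
    Det: every
    N: robot
  VP
    V: read
    CP
      C: whether
      S
        NP
          Det: every
          N: window
        VP
          V: read
          CP
            C: that
            S
              NP
                Det: a
                AP
                  Adj: careful
                N: robot
              VP
                V: claimed
The span 'that a careful robot claimed' is the CP node built by CP → C S.

CP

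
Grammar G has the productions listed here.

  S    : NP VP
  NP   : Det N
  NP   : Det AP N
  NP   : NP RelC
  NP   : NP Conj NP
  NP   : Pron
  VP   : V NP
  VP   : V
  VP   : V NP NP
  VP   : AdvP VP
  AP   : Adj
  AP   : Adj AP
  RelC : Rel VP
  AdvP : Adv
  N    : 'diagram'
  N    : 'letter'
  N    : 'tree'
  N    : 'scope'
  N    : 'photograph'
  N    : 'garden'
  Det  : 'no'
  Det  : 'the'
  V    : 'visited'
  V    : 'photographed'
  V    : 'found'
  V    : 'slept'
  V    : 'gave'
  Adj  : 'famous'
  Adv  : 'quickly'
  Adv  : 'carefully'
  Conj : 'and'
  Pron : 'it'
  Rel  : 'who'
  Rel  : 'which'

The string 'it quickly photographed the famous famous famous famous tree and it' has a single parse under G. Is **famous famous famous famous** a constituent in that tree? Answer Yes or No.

Yes

[S [NP [Pron it]] [VP [AdvP [Adv quickly]] [VP [V photographed] [NP [NP [Det the] [AP [Adj famous] [AP [Adj famous] [AP [Adj famous] [AP [Adj famous]]]]] [N tree]] [Conj and] [NP [Pron it]]]]]]
The words 'famous famous famous famous' are exhaustively dominated by a single AP node (built by AP → Adj AP), so they form a constituent.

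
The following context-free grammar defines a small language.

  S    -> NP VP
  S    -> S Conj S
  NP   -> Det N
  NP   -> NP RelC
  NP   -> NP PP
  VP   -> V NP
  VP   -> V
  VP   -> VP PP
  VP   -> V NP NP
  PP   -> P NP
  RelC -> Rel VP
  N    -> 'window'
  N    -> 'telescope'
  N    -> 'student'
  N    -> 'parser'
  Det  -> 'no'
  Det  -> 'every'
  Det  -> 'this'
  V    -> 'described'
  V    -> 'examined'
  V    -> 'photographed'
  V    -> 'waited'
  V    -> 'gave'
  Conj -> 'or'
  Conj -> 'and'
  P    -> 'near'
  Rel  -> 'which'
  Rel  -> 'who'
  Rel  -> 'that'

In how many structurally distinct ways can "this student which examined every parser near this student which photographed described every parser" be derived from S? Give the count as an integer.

Two of the 7 distinct bracketings:
[S [NP [NP [Det this] [N student]] [RelC [Rel which] [VP [V examined] [NP [NP [NP [Det every] [N parser]] [PP [P near] [NP [Det this] [N student]]]] [RelC [Rel which] [VP [V photographed]]]]]]] [VP [V described] [NP [Det every] [N parser]]]]
[S [NP [NP [Det this] [N student]] [RelC [Rel which] [VP [V examined] [NP [NP [Det every] [N parser]] [PP [P near] [NP [NP [Det this] [N student]] [RelC [Rel which] [VP [V photographed]]]]]]]]] [VP [V described] [NP [Det every] [N parser]]]]
The trees differ in how a recursive rule is bracketed over the same span.

7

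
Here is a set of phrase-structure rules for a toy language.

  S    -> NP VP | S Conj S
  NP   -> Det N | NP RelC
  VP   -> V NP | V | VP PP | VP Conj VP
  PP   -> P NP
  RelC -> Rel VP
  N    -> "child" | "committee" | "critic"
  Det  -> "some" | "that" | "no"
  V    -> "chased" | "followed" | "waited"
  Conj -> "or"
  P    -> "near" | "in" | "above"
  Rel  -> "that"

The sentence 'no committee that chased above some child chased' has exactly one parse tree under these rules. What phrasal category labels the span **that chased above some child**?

S
  NP
    NP
      Det: no
      N: committee
    RelC
      Rel: that
      VP
        VP
          V: chased
        PP
          P: above
          NP
            Det: some
            N: child
  VP
    V: chased
The span 'that chased above some child' is the RelC node built by RelC → Rel VP.

RelC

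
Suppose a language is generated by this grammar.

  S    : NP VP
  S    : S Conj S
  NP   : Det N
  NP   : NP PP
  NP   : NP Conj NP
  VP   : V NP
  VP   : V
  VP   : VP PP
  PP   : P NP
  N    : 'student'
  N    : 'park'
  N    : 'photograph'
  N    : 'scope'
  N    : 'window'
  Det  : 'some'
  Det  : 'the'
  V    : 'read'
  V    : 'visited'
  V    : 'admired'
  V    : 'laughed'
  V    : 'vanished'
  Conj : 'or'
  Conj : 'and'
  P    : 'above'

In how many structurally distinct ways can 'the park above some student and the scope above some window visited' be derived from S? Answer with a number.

Two of the 5 distinct bracketings:
[S [NP [NP [Det the] [N park]] [PP [P above] [NP [NP [NP [Det some] [N student]] [Conj and] [NP [Det the] [N scope]]] [PP [P above] [NP [Det some] [N window]]]]]] [VP [V visited]]]
[S [NP [NP [Det the] [N park]] [PP [P above] [NP [NP [Det some] [N student]] [Conj and] [NP [NP [Det the] [N scope]] [PP [P above] [NP [Det some] [N window]]]]]]] [VP [V visited]]]
The trees differ in how a recursive rule is bracketed over the same span.

5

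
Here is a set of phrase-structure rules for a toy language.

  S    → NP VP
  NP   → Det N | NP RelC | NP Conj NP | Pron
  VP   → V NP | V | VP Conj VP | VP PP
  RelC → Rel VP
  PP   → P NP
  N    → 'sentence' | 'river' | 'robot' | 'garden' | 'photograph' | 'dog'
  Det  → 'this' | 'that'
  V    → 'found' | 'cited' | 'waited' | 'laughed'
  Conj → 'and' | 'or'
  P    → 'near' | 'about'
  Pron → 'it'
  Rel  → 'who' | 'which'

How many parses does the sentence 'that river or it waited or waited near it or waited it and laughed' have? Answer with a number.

Two of the 7 distinct bracketings:
[S [NP [NP [Det that] [N river]] [Conj or] [NP [Pron it]]] [VP [VP [V waited]] [Conj or] [VP [VP [VP [V waited]] [PP [P near] [NP [Pron it]]]] [Conj or] [VP [VP [V waited] [NP [Pron it]]] [Conj and] [VP [V laughed]]]]]]
[S [NP [NP [Det that] [N river]] [Conj or] [NP [Pron it]]] [VP [VP [V waited]] [Conj or] [VP [VP [VP [VP [V waited]] [PP [P near] [NP [Pron it]]]] [Conj or] [VP [V waited] [NP [Pron it]]]] [Conj and] [VP [V laughed]]]]]
The trees differ in how a recursive rule is bracketed over the same span.

7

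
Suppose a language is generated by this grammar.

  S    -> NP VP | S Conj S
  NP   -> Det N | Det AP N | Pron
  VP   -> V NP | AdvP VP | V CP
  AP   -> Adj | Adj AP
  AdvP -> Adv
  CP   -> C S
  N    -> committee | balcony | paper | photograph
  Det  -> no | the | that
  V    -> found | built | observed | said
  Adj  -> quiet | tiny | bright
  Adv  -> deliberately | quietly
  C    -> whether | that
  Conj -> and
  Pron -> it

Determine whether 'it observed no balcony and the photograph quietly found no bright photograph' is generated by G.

Grammatical

[S [S [NP [Pron it]] [VP [V observed] [NP [Det no] [N balcony]]]] [Conj and] [S [NP [Det the] [N photograph]] [VP [AdvP [Adv quietly]] [VP [V found] [NP [Det no] [AP [Adj bright]] [N photograph]]]]]]
Each bracket corresponds to one application of a listed rule, so the string is derivable from S.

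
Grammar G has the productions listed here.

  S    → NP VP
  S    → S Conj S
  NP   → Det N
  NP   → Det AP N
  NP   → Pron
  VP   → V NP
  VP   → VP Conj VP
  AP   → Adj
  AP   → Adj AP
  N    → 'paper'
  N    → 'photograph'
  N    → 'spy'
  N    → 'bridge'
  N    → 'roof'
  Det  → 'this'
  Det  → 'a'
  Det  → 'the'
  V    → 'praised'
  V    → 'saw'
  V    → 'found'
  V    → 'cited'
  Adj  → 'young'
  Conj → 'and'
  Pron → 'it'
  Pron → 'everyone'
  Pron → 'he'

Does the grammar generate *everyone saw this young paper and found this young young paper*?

Grammatical

[S [NP [Pron everyone]] [VP [VP [V saw] [NP [Det this] [AP [Adj young]] [N paper]]] [Conj and] [VP [V found] [NP [Det this] [AP [Adj young] [AP [Adj young]]] [N paper]]]]]
Each bracket corresponds to one application of a listed rule, so the string is derivable from S.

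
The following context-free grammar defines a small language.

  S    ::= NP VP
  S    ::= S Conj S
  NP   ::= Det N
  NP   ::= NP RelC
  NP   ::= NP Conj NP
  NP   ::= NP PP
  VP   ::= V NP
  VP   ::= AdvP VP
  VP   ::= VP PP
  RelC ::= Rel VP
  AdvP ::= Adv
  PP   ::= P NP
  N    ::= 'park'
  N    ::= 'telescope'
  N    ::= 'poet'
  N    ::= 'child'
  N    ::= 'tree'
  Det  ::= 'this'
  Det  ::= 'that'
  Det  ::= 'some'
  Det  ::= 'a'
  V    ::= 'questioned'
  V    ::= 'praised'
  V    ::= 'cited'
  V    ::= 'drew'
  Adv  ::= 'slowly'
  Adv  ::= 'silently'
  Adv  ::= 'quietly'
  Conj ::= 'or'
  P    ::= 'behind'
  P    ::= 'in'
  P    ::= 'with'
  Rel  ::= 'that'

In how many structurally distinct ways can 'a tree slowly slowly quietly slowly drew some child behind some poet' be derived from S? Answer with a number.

6

Two of the 6 distinct bracketings:
[S [NP [Det a] [N tree]] [VP [AdvP [Adv slowly]] [VP [AdvP [Adv slowly]] [VP [AdvP [Adv quietly]] [VP [AdvP [Adv slowly]] [VP [V drew] [NP [NP [Det some] [N child]] [PP [P behind] [NP [Det some] [N poet]]]]]]]]]]
[S [NP [Det a] [N tree]] [VP [AdvP [Adv slowly]] [VP [AdvP [Adv slowly]] [VP [AdvP [Adv quietly]] [VP [AdvP [Adv slowly]] [VP [VP [V drew] [NP [Det some] [N child]]] [PP [P behind] [NP [Det some] [N poet]]]]]]]]]
The difference turns on whether NP → NP PP is used at the relevant span, versus an alternative expansion of NP.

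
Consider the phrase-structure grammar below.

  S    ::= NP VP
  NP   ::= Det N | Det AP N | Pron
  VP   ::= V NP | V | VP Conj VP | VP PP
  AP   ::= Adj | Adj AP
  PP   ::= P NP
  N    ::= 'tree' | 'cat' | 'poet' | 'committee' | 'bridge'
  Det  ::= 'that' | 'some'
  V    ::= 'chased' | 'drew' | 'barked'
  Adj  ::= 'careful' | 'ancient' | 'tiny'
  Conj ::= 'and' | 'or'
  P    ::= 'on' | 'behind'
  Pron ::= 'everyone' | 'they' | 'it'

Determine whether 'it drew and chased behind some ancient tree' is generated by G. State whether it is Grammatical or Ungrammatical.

Grammatical

S
  NP
    Pron: it
  VP
    VP
      V: drew
    Conj: and
    VP
      VP
        V: chased
      PP
        P: behind
        NP
          Det: some
          AP
            Adj: ancient
          N: tree
Every word is introduced by a lexical rule and the phrasal rules combine the resulting categories into a single S.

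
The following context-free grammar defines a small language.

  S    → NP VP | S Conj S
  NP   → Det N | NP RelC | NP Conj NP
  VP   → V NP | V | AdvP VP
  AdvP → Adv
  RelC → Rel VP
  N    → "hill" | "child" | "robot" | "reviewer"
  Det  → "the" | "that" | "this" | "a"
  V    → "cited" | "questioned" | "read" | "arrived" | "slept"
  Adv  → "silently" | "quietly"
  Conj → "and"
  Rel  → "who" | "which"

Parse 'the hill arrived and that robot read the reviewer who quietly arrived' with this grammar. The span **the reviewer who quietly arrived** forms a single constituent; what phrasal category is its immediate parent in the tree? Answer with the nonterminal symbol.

VP

[S [S [NP [Det the] [N hill]] [VP [V arrived]]] [Conj and] [S [NP [Det that] [N robot]] [VP [V read] [NP [NP [Det the] [N reviewer]] [RelC [Rel who] [VP [AdvP [Adv quietly]] [VP [V arrived]]]]]]]]
The span 'the reviewer who quietly arrived' is the NP node built by NP → NP RelC.
Its mother is the VP built by VP → V NP.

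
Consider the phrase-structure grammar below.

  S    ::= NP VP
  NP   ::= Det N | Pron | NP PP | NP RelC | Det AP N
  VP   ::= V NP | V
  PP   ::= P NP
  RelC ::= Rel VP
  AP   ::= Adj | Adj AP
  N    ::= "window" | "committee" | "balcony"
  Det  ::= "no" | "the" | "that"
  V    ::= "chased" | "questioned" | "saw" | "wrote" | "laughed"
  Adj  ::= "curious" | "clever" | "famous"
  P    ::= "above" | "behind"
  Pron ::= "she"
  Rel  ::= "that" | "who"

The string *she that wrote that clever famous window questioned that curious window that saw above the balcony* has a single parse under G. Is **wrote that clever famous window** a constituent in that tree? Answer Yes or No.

Yes

[S [NP [NP [Pron she]] [RelC [Rel that] [VP [V wrote] [NP [Det that] [AP [Adj clever] [AP [Adj famous]]] [N window]]]]] [VP [V questioned] [NP [NP [NP [Det that] [AP [Adj curious]] [N window]] [RelC [Rel that] [VP [V saw]]]] [PP [P above] [NP [Det the] [N balcony]]]]]]
The words 'wrote that clever famous window' are exhaustively dominated by a single VP node (built by VP → V NP), so they form a constituent.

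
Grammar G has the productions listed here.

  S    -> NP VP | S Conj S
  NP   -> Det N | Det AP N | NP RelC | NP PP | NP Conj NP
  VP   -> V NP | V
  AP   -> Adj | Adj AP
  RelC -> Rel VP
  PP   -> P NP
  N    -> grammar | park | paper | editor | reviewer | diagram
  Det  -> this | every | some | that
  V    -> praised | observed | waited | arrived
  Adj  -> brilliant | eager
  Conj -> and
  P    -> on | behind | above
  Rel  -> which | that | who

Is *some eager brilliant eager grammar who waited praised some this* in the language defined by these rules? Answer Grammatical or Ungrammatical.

Ungrammatical

A Det word can never sit immediately before a Det word in any string this grammar generates, so the substring 'some this' rules out a derivation.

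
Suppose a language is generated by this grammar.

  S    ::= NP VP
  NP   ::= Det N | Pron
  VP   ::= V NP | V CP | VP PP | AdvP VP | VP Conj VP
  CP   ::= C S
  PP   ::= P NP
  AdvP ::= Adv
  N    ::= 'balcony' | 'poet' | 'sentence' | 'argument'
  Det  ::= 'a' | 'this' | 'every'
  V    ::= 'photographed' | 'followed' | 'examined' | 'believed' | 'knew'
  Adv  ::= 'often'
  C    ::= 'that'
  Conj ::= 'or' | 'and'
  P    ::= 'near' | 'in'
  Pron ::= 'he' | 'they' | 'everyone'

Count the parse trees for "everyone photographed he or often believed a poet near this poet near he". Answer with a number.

Two of the 6 distinct bracketings:
[S [NP [Pron everyone]] [VP [VP [VP [VP [V photographed] [NP [Pron he]]] [Conj or] [VP [AdvP [Adv often]] [VP [V believed] [NP [Det a] [N poet]]]]] [PP [P near] [NP [Det this] [N poet]]]] [PP [P near] [NP [Pron he]]]]]
[S [NP [Pron everyone]] [VP [VP [VP [V photographed] [NP [Pron he]]] [Conj or] [VP [VP [AdvP [Adv often]] [VP [V believed] [NP [Det a] [N poet]]]] [PP [P near] [NP [Det this] [N poet]]]]] [PP [P near] [NP [Pron he]]]]]
The trees differ in how a recursive rule is bracketed over the same span.

6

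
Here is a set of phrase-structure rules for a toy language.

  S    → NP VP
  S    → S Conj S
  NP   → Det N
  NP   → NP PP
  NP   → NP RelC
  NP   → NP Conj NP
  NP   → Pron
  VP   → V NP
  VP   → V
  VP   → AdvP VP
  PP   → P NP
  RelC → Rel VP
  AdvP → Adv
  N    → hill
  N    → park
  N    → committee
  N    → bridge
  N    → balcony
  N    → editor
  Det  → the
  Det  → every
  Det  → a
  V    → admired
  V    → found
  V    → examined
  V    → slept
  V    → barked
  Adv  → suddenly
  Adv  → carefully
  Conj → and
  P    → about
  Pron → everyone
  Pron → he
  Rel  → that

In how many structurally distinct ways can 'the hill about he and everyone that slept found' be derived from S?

5

Two of the 5 distinct bracketings:
[S [NP [NP [Det the] [N hill]] [PP [P about] [NP [NP [NP [Pron he]] [Conj and] [NP [Pron everyone]]] [RelC [Rel that] [VP [V slept]]]]]] [VP [V found]]]
[S [NP [NP [Det the] [N hill]] [PP [P about] [NP [NP [Pron he]] [Conj and] [NP [NP [Pron everyone]] [RelC [Rel that] [VP [V slept]]]]]]] [VP [V found]]]
The trees differ in how a recursive rule is bracketed over the same span.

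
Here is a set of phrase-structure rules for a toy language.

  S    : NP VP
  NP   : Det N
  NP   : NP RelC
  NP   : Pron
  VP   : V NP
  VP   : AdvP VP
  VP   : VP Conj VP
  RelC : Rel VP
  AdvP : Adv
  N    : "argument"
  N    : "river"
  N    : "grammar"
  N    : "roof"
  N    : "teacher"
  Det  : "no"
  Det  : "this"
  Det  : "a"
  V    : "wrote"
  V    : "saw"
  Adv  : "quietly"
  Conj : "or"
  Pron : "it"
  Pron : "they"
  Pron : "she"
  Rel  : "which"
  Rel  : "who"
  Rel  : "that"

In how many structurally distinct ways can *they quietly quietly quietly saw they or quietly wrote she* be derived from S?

4

Two of the 4 distinct bracketings:
[S [NP [Pron they]] [VP [AdvP [Adv quietly]] [VP [AdvP [Adv quietly]] [VP [AdvP [Adv quietly]] [VP [VP [V saw] [NP [Pron they]]] [Conj or] [VP [AdvP [Adv quietly]] [VP [V wrote] [NP [Pron she]]]]]]]]]
[S [NP [Pron they]] [VP [AdvP [Adv quietly]] [VP [AdvP [Adv quietly]] [VP [VP [AdvP [Adv quietly]] [VP [V saw] [NP [Pron they]]]] [Conj or] [VP [AdvP [Adv quietly]] [VP [V wrote] [NP [Pron she]]]]]]]]
The trees differ in how a recursive rule is bracketed over the same span.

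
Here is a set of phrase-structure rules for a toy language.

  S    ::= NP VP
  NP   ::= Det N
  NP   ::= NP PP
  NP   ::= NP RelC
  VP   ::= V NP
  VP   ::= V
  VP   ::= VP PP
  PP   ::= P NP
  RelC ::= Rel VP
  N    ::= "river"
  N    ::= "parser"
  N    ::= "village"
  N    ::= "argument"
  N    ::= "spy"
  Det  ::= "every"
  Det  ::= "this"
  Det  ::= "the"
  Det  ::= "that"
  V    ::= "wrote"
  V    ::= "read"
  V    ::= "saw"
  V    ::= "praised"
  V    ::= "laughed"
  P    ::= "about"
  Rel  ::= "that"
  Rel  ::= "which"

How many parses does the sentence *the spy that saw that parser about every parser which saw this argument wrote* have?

7

Two of the 7 distinct bracketings:
[S [NP [NP [NP [Det the] [N spy]] [RelC [Rel that] [VP [V saw] [NP [Det that] [N parser]]]]] [PP [P about] [NP [NP [Det every] [N parser]] [RelC [Rel which] [VP [V saw] [NP [Det this] [N argument]]]]]]] [VP [V wrote]]]
[S [NP [NP [Det the] [N spy]] [RelC [Rel that] [VP [V saw] [NP [NP [Det that] [N parser]] [PP [P about] [NP [NP [Det every] [N parser]] [RelC [Rel which] [VP [V saw] [NP [Det this] [N argument]]]]]]]]]] [VP [V wrote]]]
The trees differ in how a recursive rule is bracketed over the same span.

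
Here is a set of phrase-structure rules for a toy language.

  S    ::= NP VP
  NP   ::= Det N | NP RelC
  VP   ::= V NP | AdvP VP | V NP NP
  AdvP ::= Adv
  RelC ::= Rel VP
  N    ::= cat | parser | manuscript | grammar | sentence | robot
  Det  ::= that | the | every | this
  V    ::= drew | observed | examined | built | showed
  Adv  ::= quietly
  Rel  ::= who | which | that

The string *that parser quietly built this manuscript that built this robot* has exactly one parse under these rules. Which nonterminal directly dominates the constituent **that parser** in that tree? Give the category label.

S

S
  NP
    Det: that
    N: parser
  VP
    AdvP
      Adv: quietly
    VP
      V: built
      NP
        NP
          Det: this
          N: manuscript
        RelC
          Rel: that
          VP
            V: built
            NP
              Det: this
              N: robot
The span 'that parser' is the NP node built by NP → Det N.
Its mother is the S built by S → NP VP.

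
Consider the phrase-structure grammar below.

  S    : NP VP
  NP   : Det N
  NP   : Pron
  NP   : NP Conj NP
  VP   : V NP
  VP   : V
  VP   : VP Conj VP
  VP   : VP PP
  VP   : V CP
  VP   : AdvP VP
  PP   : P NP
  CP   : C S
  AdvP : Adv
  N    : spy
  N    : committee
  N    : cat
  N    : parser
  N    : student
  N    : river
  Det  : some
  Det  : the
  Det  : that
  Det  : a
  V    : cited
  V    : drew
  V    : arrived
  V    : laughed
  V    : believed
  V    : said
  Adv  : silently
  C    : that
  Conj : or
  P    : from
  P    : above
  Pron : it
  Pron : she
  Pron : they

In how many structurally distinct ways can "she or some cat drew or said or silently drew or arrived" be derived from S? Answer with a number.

7

Two of the 7 distinct bracketings:
[S [NP [NP [Pron she]] [Conj or] [NP [Det some] [N cat]]] [VP [VP [V drew]] [Conj or] [VP [VP [V said]] [Conj or] [VP [VP [AdvP [Adv silently]] [VP [V drew]]] [Conj or] [VP [V arrived]]]]]]
[S [NP [NP [Pron she]] [Conj or] [NP [Det some] [N cat]]] [VP [VP [V drew]] [Conj or] [VP [VP [V said]] [Conj or] [VP [AdvP [Adv silently]] [VP [VP [V drew]] [Conj or] [VP [V arrived]]]]]]]
The trees differ in how a recursive rule is bracketed over the same span.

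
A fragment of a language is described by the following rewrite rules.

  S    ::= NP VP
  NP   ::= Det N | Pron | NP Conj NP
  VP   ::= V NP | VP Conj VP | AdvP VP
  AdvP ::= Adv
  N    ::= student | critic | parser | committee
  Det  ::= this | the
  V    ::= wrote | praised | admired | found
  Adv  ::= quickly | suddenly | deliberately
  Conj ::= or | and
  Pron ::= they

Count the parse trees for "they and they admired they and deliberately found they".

[S [NP [NP [Pron they]] [Conj and] [NP [Pron they]]] [VP [VP [V admired] [NP [Pron they]]] [Conj and] [VP [AdvP [Adv deliberately]] [VP [V found] [NP [Pron they]]]]]]
No rule offers an alternative attachment or grouping for any span, so this is the only derivation.

1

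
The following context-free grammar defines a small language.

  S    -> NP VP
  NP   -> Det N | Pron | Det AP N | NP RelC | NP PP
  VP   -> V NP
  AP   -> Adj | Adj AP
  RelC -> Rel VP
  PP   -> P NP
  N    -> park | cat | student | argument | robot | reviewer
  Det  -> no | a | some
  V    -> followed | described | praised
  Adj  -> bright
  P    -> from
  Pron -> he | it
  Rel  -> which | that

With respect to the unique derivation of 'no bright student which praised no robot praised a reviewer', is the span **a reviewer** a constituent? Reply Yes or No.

[S [NP [NP [Det no] [AP [Adj bright]] [N student]] [RelC [Rel which] [VP [V praised] [NP [Det no] [N robot]]]]] [VP [V praised] [NP [Det a] [N reviewer]]]]
The words 'a reviewer' are exhaustively dominated by a single NP node (built by NP → Det N), so they form a constituent.

Yes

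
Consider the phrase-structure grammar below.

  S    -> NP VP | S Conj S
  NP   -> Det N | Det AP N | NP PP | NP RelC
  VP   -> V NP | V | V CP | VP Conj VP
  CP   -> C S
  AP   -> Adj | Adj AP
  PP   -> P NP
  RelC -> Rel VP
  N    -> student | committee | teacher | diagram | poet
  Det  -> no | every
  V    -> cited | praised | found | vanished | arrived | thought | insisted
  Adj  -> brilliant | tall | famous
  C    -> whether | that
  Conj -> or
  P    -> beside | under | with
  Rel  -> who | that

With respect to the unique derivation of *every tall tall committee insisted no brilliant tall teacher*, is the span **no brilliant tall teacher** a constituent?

Yes

[S [NP [Det every] [AP [Adj tall] [AP [Adj tall]]] [N committee]] [VP [V insisted] [NP [Det no] [AP [Adj brilliant] [AP [Adj tall]]] [N teacher]]]]
The words 'no brilliant tall teacher' are exhaustively dominated by a single NP node (built by NP → Det AP N), so they form a constituent.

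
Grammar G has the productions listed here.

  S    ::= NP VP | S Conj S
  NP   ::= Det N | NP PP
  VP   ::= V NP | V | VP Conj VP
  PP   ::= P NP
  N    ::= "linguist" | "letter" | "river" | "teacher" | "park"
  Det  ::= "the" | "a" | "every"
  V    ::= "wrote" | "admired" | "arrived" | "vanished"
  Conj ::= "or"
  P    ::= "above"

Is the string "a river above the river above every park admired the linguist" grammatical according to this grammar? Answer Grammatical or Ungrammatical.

Grammatical

[S [NP [NP [Det a] [N river]] [PP [P above] [NP [NP [Det the] [N river]] [PP [P above] [NP [Det every] [N park]]]]]] [VP [V admired] [NP [Det the] [N linguist]]]]
Each bracket corresponds to one application of a listed rule, so the string is derivable from S.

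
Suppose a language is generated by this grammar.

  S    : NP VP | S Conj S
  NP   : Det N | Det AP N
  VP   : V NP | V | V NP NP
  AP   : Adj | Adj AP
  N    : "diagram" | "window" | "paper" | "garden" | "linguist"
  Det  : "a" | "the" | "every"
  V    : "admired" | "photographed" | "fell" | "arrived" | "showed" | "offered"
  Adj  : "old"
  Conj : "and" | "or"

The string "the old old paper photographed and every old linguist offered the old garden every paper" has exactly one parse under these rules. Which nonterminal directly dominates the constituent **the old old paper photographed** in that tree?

[S [S [NP [Det the] [AP [Adj old] [AP [Adj old]]] [N paper]] [VP [V photographed]]] [Conj and] [S [NP [Det every] [AP [Adj old]] [N linguist]] [VP [V offered] [NP [Det the] [AP [Adj old]] [N garden]] [NP [Det every] [N paper]]]]]
The span 'the old old paper photographed' is the S node built by S → NP VP.
Its mother is the S built by S → S Conj S.

S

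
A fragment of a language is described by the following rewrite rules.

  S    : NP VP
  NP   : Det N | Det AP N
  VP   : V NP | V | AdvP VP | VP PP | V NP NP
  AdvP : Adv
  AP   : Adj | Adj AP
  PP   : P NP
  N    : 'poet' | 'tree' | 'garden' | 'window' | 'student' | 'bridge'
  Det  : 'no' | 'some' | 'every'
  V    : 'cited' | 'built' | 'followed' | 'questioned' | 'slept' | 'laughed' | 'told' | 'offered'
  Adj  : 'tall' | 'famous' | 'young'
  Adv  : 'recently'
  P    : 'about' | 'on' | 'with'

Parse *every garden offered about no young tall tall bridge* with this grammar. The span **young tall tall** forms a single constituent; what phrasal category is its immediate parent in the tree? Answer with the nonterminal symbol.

NP

[S [NP [Det every] [N garden]] [VP [VP [V offered]] [PP [P about] [NP [Det no] [AP [Adj young] [AP [Adj tall] [AP [Adj tall]]]] [N bridge]]]]]
The span 'young tall tall' is the AP node built by AP → Adj AP.
Its mother is the NP built by NP → Det AP N.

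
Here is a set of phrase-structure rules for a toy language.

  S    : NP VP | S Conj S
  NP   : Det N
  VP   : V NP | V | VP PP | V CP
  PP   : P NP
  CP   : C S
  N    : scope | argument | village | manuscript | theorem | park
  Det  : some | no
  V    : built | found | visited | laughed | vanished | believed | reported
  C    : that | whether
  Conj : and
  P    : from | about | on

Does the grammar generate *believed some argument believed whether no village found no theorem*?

For S → NP VP, no prefix of the string parses as an NP. The alternative S rule S → S Conj S likewise has no satisfying split.

Ungrammatical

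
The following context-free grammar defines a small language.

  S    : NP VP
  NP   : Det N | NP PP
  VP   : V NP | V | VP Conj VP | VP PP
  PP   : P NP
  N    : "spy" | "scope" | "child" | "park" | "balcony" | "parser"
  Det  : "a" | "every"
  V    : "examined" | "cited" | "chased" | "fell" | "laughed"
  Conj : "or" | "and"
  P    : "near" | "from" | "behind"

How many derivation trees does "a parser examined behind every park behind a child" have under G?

The two bracketings:
[S [NP [Det a] [N parser]] [VP [VP [V examined]] [PP [P behind] [NP [NP [Det every] [N park]] [PP [P behind] [NP [Det a] [N child]]]]]]]
[S [NP [Det a] [N parser]] [VP [VP [VP [V examined]] [PP [P behind] [NP [Det every] [N park]]]] [PP [P behind] [NP [Det a] [N child]]]]]
The difference turns on whether NP → NP PP is used at the relevant span, versus an alternative expansion of NP.

2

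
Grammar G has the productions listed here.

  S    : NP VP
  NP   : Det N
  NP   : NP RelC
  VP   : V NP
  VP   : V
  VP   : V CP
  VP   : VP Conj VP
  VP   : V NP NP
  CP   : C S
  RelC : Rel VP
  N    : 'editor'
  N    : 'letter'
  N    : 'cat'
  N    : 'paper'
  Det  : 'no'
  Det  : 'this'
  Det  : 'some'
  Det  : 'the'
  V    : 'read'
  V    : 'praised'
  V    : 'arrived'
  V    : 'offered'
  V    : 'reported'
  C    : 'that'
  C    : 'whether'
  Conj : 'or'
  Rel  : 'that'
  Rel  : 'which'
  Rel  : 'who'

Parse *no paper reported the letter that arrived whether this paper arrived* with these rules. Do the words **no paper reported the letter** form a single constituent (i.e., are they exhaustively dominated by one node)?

No

[S [NP [Det no] [N paper]] [VP [V reported] [NP [NP [Det the] [N letter]] [RelC [Rel that] [VP [V arrived] [CP [C whether] [S [NP [Det this] [N paper]] [VP [V arrived]]]]]]]]]
The smallest constituent containing 'no paper reported the letter' is the S spanning 'no paper reported the letter that arrived whether this paper arrived'; no single node in the tree dominates exactly the given words.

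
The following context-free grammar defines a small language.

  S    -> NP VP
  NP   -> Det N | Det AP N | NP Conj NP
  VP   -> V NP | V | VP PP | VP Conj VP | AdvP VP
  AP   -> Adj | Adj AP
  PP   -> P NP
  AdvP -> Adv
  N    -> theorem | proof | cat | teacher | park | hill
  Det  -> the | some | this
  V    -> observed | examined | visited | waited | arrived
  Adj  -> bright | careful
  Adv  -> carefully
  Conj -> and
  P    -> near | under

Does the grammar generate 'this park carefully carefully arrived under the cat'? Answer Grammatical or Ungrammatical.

[S [NP [Det this] [N park]] [VP [VP [AdvP [Adv carefully]] [VP [AdvP [Adv carefully]] [VP [V arrived]]]] [PP [P under] [NP [Det the] [N cat]]]]]
The bracketing above is licensed at every node by one of the given productions, with S at the root.

Grammatical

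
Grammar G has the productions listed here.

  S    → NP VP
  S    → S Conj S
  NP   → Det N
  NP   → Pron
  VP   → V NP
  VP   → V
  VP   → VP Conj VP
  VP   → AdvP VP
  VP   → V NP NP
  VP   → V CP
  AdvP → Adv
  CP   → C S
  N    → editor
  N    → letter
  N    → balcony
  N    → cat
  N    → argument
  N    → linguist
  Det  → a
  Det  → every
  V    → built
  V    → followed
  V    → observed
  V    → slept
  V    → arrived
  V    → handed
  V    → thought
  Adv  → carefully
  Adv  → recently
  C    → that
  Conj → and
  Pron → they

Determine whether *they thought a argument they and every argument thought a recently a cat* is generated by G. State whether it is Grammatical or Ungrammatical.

Ungrammatical

A Det word can never sit immediately before an Adv word in any string this grammar generates, so the substring 'a recently' rules out a derivation.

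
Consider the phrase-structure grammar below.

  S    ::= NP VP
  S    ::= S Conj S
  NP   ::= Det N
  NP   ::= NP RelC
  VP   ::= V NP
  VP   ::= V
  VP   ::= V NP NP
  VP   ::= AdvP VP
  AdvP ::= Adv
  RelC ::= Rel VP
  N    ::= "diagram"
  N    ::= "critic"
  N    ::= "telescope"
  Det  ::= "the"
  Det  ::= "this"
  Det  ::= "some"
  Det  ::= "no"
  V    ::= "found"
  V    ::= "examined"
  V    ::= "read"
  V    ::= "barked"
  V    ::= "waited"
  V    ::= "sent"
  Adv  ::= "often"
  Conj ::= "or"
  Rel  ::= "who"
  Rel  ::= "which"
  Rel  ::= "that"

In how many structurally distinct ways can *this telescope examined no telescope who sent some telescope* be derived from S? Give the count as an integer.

2

The two bracketings:
[S [NP [Det this] [N telescope]] [VP [V examined] [NP [NP [Det no] [N telescope]] [RelC [Rel who] [VP [V sent] [NP [Det some] [N telescope]]]]]]]
[S [NP [Det this] [N telescope]] [VP [V examined] [NP [NP [Det no] [N telescope]] [RelC [Rel who] [VP [V sent]]]] [NP [Det some] [N telescope]]]]
The difference turns on whether VP → V is used at the relevant span, versus an alternative expansion of VP.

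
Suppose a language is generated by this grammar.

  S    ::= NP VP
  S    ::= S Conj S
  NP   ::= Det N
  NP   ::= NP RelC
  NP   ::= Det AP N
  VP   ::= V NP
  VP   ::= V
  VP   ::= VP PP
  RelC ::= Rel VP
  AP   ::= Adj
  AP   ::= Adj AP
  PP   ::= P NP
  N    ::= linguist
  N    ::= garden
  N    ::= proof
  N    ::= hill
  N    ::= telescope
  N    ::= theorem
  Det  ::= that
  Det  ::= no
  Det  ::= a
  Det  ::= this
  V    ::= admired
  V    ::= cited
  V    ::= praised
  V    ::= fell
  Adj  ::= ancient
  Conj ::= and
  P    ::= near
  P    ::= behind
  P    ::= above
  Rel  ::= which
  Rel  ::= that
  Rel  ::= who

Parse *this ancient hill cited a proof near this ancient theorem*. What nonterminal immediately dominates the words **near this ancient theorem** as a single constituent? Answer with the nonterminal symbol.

[S [NP [Det this] [AP [Adj ancient]] [N hill]] [VP [VP [V cited] [NP [Det a] [N proof]]] [PP [P near] [NP [Det this] [AP [Adj ancient]] [N theorem]]]]]
The span 'near this ancient theorem' is the PP node built by PP → P NP.

PP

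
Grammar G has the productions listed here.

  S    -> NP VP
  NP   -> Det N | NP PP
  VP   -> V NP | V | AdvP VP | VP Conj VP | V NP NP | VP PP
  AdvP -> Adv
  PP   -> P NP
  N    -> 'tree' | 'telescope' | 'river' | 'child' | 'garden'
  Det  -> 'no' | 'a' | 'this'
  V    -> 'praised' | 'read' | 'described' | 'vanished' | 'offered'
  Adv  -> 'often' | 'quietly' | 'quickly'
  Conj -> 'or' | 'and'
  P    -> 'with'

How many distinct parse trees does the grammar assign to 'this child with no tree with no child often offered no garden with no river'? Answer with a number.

Two of the 6 distinct bracketings:
[S [NP [NP [Det this] [N child]] [PP [P with] [NP [NP [Det no] [N tree]] [PP [P with] [NP [Det no] [N child]]]]]] [VP [AdvP [Adv often]] [VP [V offered] [NP [NP [Det no] [N garden]] [PP [P with] [NP [Det no] [N river]]]]]]]
[S [NP [NP [Det this] [N child]] [PP [P with] [NP [NP [Det no] [N tree]] [PP [P with] [NP [Det no] [N child]]]]]] [VP [AdvP [Adv often]] [VP [VP [V offered] [NP [Det no] [N garden]]] [PP [P with] [NP [Det no] [N river]]]]]]
The difference turns on whether VP → VP PP is used at the relevant span, versus an alternative expansion of VP.

6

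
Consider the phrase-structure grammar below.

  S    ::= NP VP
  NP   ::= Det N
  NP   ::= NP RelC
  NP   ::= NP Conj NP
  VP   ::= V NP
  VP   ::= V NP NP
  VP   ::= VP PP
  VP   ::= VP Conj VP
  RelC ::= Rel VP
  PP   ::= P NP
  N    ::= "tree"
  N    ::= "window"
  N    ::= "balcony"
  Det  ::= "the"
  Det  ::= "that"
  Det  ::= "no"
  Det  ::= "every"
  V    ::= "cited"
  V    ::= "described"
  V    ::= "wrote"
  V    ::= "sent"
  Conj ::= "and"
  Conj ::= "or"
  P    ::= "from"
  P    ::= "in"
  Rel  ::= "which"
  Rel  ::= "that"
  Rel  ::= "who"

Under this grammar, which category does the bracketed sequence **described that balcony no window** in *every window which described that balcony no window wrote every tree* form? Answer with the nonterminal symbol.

[S [NP [NP [Det every] [N window]] [RelC [Rel which] [VP [V described] [NP [Det that] [N balcony]] [NP [Det no] [N window]]]]] [VP [V wrote] [NP [Det every] [N tree]]]]
The span 'described that balcony no window' is the VP node built by VP → V NP NP.

VP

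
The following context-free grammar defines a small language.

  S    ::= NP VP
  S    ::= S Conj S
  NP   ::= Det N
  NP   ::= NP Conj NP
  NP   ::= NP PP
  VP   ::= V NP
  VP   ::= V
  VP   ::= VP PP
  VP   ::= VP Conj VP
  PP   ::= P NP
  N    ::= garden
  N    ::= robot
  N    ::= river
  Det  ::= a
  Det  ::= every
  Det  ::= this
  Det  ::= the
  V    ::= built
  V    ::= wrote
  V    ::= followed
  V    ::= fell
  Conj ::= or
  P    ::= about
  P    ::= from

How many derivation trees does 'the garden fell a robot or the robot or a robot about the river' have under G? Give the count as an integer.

Two of the 7 distinct bracketings:
[S [NP [Det the] [N garden]] [VP [V fell] [NP [NP [Det a] [N robot]] [Conj or] [NP [NP [Det the] [N robot]] [Conj or] [NP [NP [Det a] [N robot]] [PP [P about] [NP [Det the] [N river]]]]]]]]
[S [NP [Det the] [N garden]] [VP [V fell] [NP [NP [Det a] [N robot]] [Conj or] [NP [NP [NP [Det the] [N robot]] [Conj or] [NP [Det a] [N robot]]] [PP [P about] [NP [Det the] [N river]]]]]]]
The trees differ in how a recursive rule is bracketed over the same span.

7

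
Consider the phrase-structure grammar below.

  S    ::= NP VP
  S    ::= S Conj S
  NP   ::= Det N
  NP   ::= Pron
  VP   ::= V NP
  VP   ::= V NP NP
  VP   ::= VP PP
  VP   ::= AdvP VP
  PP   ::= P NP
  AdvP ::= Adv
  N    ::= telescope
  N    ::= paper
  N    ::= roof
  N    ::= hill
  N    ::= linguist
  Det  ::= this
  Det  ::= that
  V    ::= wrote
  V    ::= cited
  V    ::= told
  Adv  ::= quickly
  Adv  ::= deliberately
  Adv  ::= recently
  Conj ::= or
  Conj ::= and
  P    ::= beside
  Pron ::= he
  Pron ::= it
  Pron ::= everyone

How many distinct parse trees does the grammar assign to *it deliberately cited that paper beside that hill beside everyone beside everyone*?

4

Two of the 4 distinct bracketings:
[S [NP [Pron it]] [VP [VP [VP [VP [AdvP [Adv deliberately]] [VP [V cited] [NP [Det that] [N paper]]]] [PP [P beside] [NP [Det that] [N hill]]]] [PP [P beside] [NP [Pron everyone]]]] [PP [P beside] [NP [Pron everyone]]]]]
[S [NP [Pron it]] [VP [VP [VP [AdvP [Adv deliberately]] [VP [VP [V cited] [NP [Det that] [N paper]]] [PP [P beside] [NP [Det that] [N hill]]]]] [PP [P beside] [NP [Pron everyone]]]] [PP [P beside] [NP [Pron everyone]]]]]
The trees differ in how a recursive rule is bracketed over the same span.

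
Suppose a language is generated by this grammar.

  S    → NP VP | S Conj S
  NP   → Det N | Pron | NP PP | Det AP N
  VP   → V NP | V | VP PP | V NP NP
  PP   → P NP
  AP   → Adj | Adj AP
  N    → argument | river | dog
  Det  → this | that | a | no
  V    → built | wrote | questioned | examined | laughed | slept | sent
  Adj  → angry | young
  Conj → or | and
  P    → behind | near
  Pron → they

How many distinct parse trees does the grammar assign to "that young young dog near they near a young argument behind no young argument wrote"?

Two of the 5 distinct bracketings:
[S [NP [NP [Det that] [AP [Adj young] [AP [Adj young]]] [N dog]] [PP [P near] [NP [NP [Pron they]] [PP [P near] [NP [NP [Det a] [AP [Adj young]] [N argument]] [PP [P behind] [NP [Det no] [AP [Adj young]] [N argument]]]]]]]] [VP [V wrote]]]
[S [NP [NP [Det that] [AP [Adj young] [AP [Adj young]]] [N dog]] [PP [P near] [NP [NP [NP [Pron they]] [PP [P near] [NP [Det a] [AP [Adj young]] [N argument]]]] [PP [P behind] [NP [Det no] [AP [Adj young]] [N argument]]]]]] [VP [V wrote]]]
The trees differ in how a recursive rule is bracketed over the same span.

5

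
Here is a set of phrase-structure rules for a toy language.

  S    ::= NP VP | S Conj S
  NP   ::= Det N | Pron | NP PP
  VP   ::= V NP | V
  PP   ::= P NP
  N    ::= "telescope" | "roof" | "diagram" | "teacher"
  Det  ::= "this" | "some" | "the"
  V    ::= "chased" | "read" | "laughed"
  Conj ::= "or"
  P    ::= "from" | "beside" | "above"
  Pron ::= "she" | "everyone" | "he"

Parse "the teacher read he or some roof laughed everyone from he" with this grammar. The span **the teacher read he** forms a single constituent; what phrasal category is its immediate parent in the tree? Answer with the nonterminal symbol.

[S [S [NP [Det the] [N teacher]] [VP [V read] [NP [Pron he]]]] [Conj or] [S [NP [Det some] [N roof]] [VP [V laughed] [NP [NP [Pron everyone]] [PP [P from] [NP [Pron he]]]]]]]
The span 'the teacher read he' is the S node built by S → NP VP.
Its mother is the S built by S → S Conj S.

S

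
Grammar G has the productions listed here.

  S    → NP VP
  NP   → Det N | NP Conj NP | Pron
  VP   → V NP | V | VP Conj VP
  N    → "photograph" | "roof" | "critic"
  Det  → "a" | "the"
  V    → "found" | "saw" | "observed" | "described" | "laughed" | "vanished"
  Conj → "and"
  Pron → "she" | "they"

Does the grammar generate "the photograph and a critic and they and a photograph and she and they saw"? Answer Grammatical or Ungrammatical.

Grammatical

S
  NP
    NP
      Det: the
      N: photograph
    Conj: and
    NP
      NP
        Det: a
        N: critic
      Conj: and
      NP
        NP
          Pron: they
        Conj: and
        NP
          NP
            Det: a
            N: photograph
          Conj: and
          NP
            NP
              Pron: she
            Conj: and
            NP
              Pron: they
  VP
    V: saw
Every word is introduced by a lexical rule and the phrasal rules combine the resulting categories into a single S.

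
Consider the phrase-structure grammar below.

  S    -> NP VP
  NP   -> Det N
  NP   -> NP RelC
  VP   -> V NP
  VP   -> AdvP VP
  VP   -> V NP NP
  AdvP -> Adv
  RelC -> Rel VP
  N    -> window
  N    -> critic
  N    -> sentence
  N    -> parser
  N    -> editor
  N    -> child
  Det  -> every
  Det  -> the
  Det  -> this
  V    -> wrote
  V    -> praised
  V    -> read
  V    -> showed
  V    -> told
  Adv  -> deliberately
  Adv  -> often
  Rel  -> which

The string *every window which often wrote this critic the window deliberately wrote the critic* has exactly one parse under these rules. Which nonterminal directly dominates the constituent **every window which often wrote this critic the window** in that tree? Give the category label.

S

[S [NP [NP [Det every] [N window]] [RelC [Rel which] [VP [AdvP [Adv often]] [VP [V wrote] [NP [Det this] [N critic]] [NP [Det the] [N window]]]]]] [VP [AdvP [Adv deliberately]] [VP [V wrote] [NP [Det the] [N critic]]]]]
The span 'every window which often wrote this critic the window' is the NP node built by NP → NP RelC.
Its mother is the S built by S → NP VP.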